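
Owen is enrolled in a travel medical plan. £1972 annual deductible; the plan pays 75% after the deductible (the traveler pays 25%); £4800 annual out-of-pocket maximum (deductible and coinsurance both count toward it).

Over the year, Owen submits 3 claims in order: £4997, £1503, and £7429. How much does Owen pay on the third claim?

£1696

Claim 1 — £4997: deductible takes £1972, £3025 remains; 25% of £3025 = £756.25. Traveler owes £2728.25 (running OOP £2728.25).
Claim 2 — £1503: deductible already satisfied, so traveler's share is 25% × £1503 = £375.75. Traveler pays £375.75; OOP now £3104.
Claim 3 — £7429: 25% coinsurance on £7429 = £1857.25. Adding that to £3104 gives £4961.25, past the £4800 cap; traveler pays only £4800 − £3104 = £1696.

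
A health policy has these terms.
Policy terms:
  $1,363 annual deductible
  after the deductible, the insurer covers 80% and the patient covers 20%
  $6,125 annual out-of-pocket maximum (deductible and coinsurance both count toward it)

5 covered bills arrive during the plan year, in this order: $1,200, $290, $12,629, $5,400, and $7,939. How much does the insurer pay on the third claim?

Bill 1, $1,200: fully absorbed by the deductible. Cost to patient: $1,200. OOP to date $1,200. Insurer: $1,200 − $1,200 = $0.
Bill 2, $290: deductible takes $163, $127 remains; 20% of $127 = $25.40. Cost to patient: $188.40. OOP to date $1,388.40. Plan pays $290 − $188.40 = $101.60.
Bill 3, $12,629: 20% coinsurance on $12,629 = $2,525.80. Cost to patient: $2,525.80. OOP to date $3,914.20. Plan pays $12,629 − $2,525.80 = $10,103.20.

$10,103.20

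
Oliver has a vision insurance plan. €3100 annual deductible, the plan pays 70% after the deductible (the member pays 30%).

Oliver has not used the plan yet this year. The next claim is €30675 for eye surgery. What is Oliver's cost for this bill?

€11372.50

Nothing has been paid toward the €3100 deductible, so the first €3100 of this charge is applied there.
The remaining €27575 (= €30675 − €3100) moves to coinsurance.
30% of €27575 = €8272.50 falls to the member.
So the member owes €3100 + €8272.50 = €11372.50.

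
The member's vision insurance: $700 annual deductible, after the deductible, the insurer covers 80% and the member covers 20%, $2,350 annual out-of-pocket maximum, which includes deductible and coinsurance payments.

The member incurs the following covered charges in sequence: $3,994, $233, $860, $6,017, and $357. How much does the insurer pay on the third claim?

Claim 1 — $3,994: deductible takes $700, $3,294 remains; 20% of $3,294 = $658.80. Member pays $1,358.80; OOP now $1,358.80. Plan pays $3,994 − $1,358.80 = $2,635.20.
Claim 2 — $233: 20% coinsurance on $233 = $46.60. Cost to member: $46.60. OOP to date $1,405.40. Plan pays $233 − $46.60 = $186.40.
Claim 3 — $860: deductible met; 20% of $860 = $172. Member owes $172 (running OOP $1,577.40). Insurer: $860 − $172 = $688.

$688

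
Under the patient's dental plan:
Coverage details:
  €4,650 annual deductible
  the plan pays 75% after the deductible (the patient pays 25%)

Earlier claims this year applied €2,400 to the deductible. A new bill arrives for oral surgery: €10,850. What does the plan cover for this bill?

€6,450

Remaining deductible: €4,650 − €2,400 = €2,250.
The remaining €8,600 (= €10,850 − €2,250) moves to coinsurance.
Coinsurance: €8,600 × 25% = €2,150.
So the patient owes €2,250 + €2,150 = €4,400.
The insurer covers the remainder: €10,850 − €4,400 = €6,450.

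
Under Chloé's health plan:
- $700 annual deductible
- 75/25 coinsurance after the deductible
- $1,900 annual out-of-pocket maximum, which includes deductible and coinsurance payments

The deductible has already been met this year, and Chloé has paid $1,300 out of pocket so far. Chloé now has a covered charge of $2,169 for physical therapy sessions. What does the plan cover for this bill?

$1,626.75

With the deductible met, the entire $2,169 is subject to coinsurance.
Coinsurance: $2,169 × 25% = $542.25.
Cumulative spending $1,300 + $542.25 = $1,842.25 stays under the $1,900 maximum.
The plan picks up $2,169 − $542.25 = $1,626.75.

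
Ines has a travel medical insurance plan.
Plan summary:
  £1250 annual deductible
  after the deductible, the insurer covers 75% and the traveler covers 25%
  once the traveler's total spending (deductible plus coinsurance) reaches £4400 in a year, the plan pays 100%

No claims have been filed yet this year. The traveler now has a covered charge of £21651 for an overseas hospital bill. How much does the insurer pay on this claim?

Deductible not yet touched, so the first £1250 of the bill goes to the deductible.
That leaves £21651 − £1250 = £20401 for coinsurance.
Coinsurance: £20401 × 25% = £5100.25.
Traveler responsibility before any cap: £1250 + £5100.25 = £6350.25.
Year-to-date out-of-pocket would reach £0 + £6350.25 = £6350.25, above the £4400 maximum, so the traveler pays only £4400 − £0 = £4400.
The insurer covers the remainder: £21651 − £4400 = £17251.

£17251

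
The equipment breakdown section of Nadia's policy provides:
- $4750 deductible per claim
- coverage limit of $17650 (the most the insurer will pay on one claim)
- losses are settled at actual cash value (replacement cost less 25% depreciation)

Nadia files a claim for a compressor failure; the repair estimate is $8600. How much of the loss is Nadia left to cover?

Actual cash value after 25% depreciation: $8600 × 75% = $6450.
After the deductible, $6450 − $4750 = $1700 remains.
That's under the $17650 cap, so the insurer reimburses the full $1700.
Business owner's share is the uncovered remainder: $8600 − $1700 = $6900.

$6900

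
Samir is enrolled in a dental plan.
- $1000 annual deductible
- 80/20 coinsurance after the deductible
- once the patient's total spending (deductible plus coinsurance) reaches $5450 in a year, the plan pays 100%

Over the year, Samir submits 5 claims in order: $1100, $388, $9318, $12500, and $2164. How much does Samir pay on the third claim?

Claim 1 ($1100): $1000 to deductible, leaving $100; 20% of $100 = $20. Cost to patient: $1020. OOP to date $1020.
Claim 2 ($388): deductible already satisfied, so patient's share is 20% × $388 = $77.60. Patient pays $77.60; OOP now $1097.60.
Claim 3 ($9318): deductible already satisfied, so patient's share is 20% × $9318 = $1863.60. Patient owes $1863.60 (running OOP $2961.20).

$1863.60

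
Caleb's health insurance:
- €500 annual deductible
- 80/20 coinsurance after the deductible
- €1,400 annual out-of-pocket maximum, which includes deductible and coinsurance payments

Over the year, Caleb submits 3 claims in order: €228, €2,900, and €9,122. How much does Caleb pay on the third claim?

Claim 1 (€228): fully absorbed by the deductible. Patient pays €228; OOP now €228.
Claim 2 (€2,900): €272 finishes the deductible; €2,628 goes to coinsurance; patient's 20% is €525.60. Cost to patient: €797.60. OOP to date €1,025.60.
Claim 3 (€9,122): deductible met; 20% of €9,122 = €1,824.40. Adding that to €1,025.60 gives €2,850, past the €1,400 cap; patient pays only €1,400 − €1,025.60 = €374.40.

€374.40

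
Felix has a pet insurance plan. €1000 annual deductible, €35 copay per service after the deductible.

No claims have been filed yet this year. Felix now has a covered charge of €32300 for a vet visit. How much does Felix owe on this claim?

€1035

The full €1000 deductible is still open; €1000 of this bill applies to it.
That leaves €32300 − €1000 = €31300 for the copay.
Copay on this service: €35.
Owner responsibility: €1000 + €35 = €1035.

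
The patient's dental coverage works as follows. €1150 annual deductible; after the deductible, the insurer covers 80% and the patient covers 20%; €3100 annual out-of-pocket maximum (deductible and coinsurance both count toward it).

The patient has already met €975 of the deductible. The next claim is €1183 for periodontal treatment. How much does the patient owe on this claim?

€376.60

Deductible still to meet: €1150 − €975 = €175.
After the €175 deductible portion, €1183 − €175 = €1008 is subject to coinsurance.
Patient's 20% share of €1008 is €201.60.
That puts the patient's cost at €175 + €201.60 = €376.60 before any cap.
Total out-of-pocket so far would be €975 + €376.60 = €1351.60, below the €3100 cap — no reduction.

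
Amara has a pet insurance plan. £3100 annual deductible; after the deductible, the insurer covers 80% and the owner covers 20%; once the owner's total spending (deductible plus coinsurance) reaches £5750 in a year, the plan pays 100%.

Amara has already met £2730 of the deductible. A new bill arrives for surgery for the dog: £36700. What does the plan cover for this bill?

£2730 of the £3100 deductible is already met, leaving £370.
That leaves £36700 − £370 = £36330 for coinsurance.
Coinsurance: £36330 × 20% = £7266.
That puts the owner's cost at £370 + £7266 = £7636 before any cap.
Adding £7636 to the £2730 already spent would give £10366, which exceeds the £5750 cap; the owner pays just £5750 − £2730 = £3020.
The insurer covers the remainder: £36700 − £3020 = £33680.

£33680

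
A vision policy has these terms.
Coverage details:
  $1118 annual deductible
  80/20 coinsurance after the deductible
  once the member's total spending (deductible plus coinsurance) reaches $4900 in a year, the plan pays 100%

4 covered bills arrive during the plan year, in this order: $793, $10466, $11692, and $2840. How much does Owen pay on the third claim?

Claim 1 ($793): all of it applies to the deductible. Cost to member: $793. OOP to date $793.
Claim 2 ($10466): deductible takes $325, $10141 remains; 20% of $10141 = $2028.20. Member owes $2353.20 (running OOP $3146.20).
Claim 3 ($11692): deductible met; 20% of $11692 = $2338.40. That would push OOP to $5484.60, over the $4900 cap, so member pays $4900 − $3146.20 = $1753.80.

$1753.80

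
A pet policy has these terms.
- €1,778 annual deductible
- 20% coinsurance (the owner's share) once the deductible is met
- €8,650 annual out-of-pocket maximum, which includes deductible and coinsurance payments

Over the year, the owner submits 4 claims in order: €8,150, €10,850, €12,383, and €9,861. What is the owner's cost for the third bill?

€2,476.60

Claim 1 (€8,150): €1,778 to deductible, leaving €6,372; coinsurance €6,372 × 20% = €1,274.40. Cost to owner: €3,052.40. OOP to date €3,052.40.
Claim 2 (€10,850): 20% coinsurance on €10,850 = €2,170. Owner owes €2,170 (running OOP €5,222.40).
Claim 3 (€12,383): 20% coinsurance on €12,383 = €2,476.60. Cost to owner: €2,476.60. OOP to date €7,699.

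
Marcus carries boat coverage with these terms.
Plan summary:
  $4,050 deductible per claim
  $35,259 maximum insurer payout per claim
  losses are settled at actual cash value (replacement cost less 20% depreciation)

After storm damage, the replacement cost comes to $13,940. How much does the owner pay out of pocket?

$6,838

Depreciate 20%: the covered value is $13,940 × 0.8 = $11,152.
Subtract the deductible: $11,152 − $4,050 = $7,102.
That's under the $35,259 cap, so the insurer reimburses the full $7,102.
Out of pocket: $13,940 − $7,102 = $6,838.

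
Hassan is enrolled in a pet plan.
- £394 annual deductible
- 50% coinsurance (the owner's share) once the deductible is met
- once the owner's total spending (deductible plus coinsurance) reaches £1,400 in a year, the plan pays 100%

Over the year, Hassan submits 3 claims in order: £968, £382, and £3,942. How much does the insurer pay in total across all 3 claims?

Claim 1 (£968): £394 finishes the deductible; £574 goes to coinsurance; 50% of £574 = £287. Owner pays £681; OOP now £681. Insurer: £968 − £681 = £287.
Claim 2 (£382): 50% coinsurance on £382 = £191. Owner owes £191 (running OOP £872). Plan pays £382 − £191 = £191.
Claim 3 (£3,942): deductible met; 50% of £3,942 = £1,971. OOP would hit £2,843 > £1,400, so the cap limits the owner to £1,400 − £872 = £528. Insurer: £3,942 − £528 = £3,414.
Insurer total: £287 + £191 + £3,414 = £3,892.

£3,892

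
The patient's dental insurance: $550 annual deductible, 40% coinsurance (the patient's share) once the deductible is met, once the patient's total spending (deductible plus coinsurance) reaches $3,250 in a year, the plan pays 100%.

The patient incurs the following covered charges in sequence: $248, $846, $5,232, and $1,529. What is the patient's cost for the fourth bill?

$389.60

Claim 1 ($248): entire amount goes to the deductible. Patient pays $248; OOP now $248.
Claim 2 ($846): $302 finishes the deductible; $544 goes to coinsurance; coinsurance $544 × 40% = $217.60. Patient pays $519.60; OOP now $767.60.
Claim 3 ($5,232): deductible already satisfied, so patient's share is 40% × $5,232 = $2,092.80. Cost to patient: $2,092.80. OOP to date $2,860.40.
Claim 4 ($1,529): deductible already satisfied, so patient's share is 40% × $1,529 = $611.60. OOP would hit $3,472 > $3,250, so the cap limits the patient to $3,250 − $2,860.40 = $389.60.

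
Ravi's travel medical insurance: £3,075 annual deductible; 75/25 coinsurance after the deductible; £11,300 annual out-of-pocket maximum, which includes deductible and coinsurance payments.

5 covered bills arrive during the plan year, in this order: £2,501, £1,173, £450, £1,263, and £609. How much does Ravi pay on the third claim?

Bill 1, £2,501: entire amount goes to the deductible. Traveler owes £2,501 (running OOP £2,501).
Bill 2, £1,173: deductible takes £574, £599 remains; 25% of £599 = £149.75. Cost to traveler: £723.75. OOP to date £3,224.75.
Bill 3, £450: 25% coinsurance on £450 = £112.50. Traveler pays £112.50; OOP now £3,337.25.

£112.50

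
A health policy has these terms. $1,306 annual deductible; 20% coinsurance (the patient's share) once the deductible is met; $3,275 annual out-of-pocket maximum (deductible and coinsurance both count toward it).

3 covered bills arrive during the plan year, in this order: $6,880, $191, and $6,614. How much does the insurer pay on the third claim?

Bill 1, $6,880: $1,306 to deductible, leaving $5,574; coinsurance $5,574 × 20% = $1,114.80. Patient pays $2,420.80; OOP now $2,420.80. Insurer: $6,880 − $2,420.80 = $4,459.20.
Bill 2, $191: deductible met; 20% of $191 = $38.20. Cost to patient: $38.20. OOP to date $2,459. Insurer: $191 − $38.20 = $152.80.
Bill 3, $6,614: deductible already satisfied, so patient's share is 20% × $6,614 = $1,322.80. Adding that to $2,459 gives $3,781.80, past the $3,275 cap; patient pays only $3,275 − $2,459 = $816. Insurer: $6,614 − $816 = $5,798.

$5,798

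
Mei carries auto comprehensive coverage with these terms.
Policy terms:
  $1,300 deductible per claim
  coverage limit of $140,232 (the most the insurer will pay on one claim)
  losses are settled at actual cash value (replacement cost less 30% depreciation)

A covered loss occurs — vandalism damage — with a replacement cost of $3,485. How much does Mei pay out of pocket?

Depreciate 30%: the covered value is $3,485 × 0.7 = $2,439.50.
Subtract the deductible: $2,439.50 − $1,300 = $1,139.50.
$1,139.50 is within the $140,232 limit, so the insurer pays $1,139.50.
Out of pocket: $3,485 − $1,139.50 = $2,345.50.

$2,345.50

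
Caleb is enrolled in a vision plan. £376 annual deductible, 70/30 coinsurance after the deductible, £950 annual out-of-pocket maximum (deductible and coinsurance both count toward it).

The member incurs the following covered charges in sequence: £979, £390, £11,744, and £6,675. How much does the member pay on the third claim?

Claim 1 — £979: deductible takes £376, £603 remains; member's 30% is £180.90. Member pays £556.90; OOP now £556.90.
Claim 2 — £390: deductible already satisfied, so member's share is 30% × £390 = £117. Member owes £117 (running OOP £673.90).
Claim 3 — £11,744: deductible met; 30% of £11,744 = £3,523.20. Adding that to £673.90 gives £4,197.10, past the £950 cap; member pays only £950 − £673.90 = £276.10.

£276.10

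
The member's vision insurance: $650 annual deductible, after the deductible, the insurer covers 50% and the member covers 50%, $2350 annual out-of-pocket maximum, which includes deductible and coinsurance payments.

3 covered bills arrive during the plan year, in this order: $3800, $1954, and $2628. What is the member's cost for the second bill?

#1 ($3800): deductible takes $650, $3150 remains; member's 50% is $1575. Member owes $2225 (running OOP $2225).
#2 ($1954): 50% coinsurance on $1954 = $977. That would push OOP to $3202, over the $2350 cap, so member pays $2350 − $2225 = $125.

$125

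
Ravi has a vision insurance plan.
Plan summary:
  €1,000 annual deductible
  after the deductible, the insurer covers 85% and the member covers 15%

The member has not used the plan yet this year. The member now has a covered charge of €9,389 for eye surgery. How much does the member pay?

The full €1,000 deductible is still open; €1,000 of this bill applies to it.
That leaves €9,389 − €1,000 = €8,389 for coinsurance.
15% of €8,389 = €1,258.35 falls to the member.
Member responsibility: €1,000 + €1,258.35 = €2,258.35.

€2,258.35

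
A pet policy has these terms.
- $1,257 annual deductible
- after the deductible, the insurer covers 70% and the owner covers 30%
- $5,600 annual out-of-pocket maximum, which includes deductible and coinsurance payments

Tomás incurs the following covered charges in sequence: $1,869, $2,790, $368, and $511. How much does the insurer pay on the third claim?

$257.60

Claim 1 — $1,869: $1,257 finishes the deductible; $612 goes to coinsurance; owner's 30% is $183.60. Owner pays $1,440.60; OOP now $1,440.60. Plan pays $1,869 − $1,440.60 = $428.40.
Claim 2 — $2,790: 30% coinsurance on $2,790 = $837. Cost to owner: $837. OOP to date $2,277.60. Insurer: $2,790 − $837 = $1,953.
Claim 3 — $368: deductible met; 30% of $368 = $110.40. Cost to owner: $110.40. OOP to date $2,388. Plan pays $368 − $110.40 = $257.60.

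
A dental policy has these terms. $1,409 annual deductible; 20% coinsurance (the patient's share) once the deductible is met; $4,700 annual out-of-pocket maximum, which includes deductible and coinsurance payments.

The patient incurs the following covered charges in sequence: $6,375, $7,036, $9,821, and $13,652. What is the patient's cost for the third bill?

$890.60

Claim 1 ($6,375): $1,409 finishes the deductible; $4,966 goes to coinsurance; 20% of $4,966 = $993.20. Patient owes $2,402.20 (running OOP $2,402.20).
Claim 2 ($7,036): deductible already satisfied, so patient's share is 20% × $7,036 = $1,407.20. Cost to patient: $1,407.20. OOP to date $3,809.40.
Claim 3 ($9,821): deductible met; 20% of $9,821 = $1,964.20. OOP would hit $5,773.60 > $4,700, so the cap limits the patient to $4,700 − $3,809.40 = $890.60.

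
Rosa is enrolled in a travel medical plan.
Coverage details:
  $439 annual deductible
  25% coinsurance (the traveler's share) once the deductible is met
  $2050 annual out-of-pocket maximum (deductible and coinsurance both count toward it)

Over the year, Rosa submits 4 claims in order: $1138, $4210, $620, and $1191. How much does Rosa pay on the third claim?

$155

#1 ($1138): $439 to deductible, leaving $699; coinsurance $699 × 25% = $174.75. Traveler pays $613.75; OOP now $613.75.
#2 ($4210): deductible already satisfied, so traveler's share is 25% × $4210 = $1052.50. Traveler owes $1052.50 (running OOP $1666.25).
#3 ($620): 25% coinsurance on $620 = $155. Traveler pays $155; OOP now $1821.25.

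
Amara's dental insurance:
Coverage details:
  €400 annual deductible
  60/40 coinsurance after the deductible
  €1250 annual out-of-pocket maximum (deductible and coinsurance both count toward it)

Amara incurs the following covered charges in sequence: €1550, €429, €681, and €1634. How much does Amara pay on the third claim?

€218.40

Claim 1 — €1550: deductible takes €400, €1150 remains; patient's 40% is €460. Patient owes €860 (running OOP €860).
Claim 2 — €429: deductible met; 40% of €429 = €171.60. Cost to patient: €171.60. OOP to date €1031.60.
Claim 3 — €681: 40% coinsurance on €681 = €272.40. OOP would hit €1304 > €1250, so the cap limits the patient to €1250 − €1031.60 = €218.40.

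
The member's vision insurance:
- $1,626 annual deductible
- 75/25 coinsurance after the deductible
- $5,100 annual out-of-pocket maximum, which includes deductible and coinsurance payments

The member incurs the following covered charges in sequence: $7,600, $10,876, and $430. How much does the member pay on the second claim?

$1,980.50

Bill 1, $7,600: deductible takes $1,626, $5,974 remains; coinsurance $5,974 × 25% = $1,493.50. Member owes $3,119.50 (running OOP $3,119.50).
Bill 2, $10,876: 25% coinsurance on $10,876 = $2,719. Adding that to $3,119.50 gives $5,838.50, past the $5,100 cap; member pays only $5,100 − $3,119.50 = $1,980.50.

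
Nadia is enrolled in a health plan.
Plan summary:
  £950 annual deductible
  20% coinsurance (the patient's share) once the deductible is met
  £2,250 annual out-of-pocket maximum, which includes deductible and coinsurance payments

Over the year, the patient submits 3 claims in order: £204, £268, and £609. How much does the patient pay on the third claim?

Bill 1, £204: fully absorbed by the deductible. Patient owes £204 (running OOP £204).
Bill 2, £268: fully absorbed by the deductible. Cost to patient: £268. OOP to date £472.
Bill 3, £609: £478 finishes the deductible; £131 goes to coinsurance; coinsurance £131 × 20% = £26.20. Patient pays £504.20; OOP now £976.20.

£504.20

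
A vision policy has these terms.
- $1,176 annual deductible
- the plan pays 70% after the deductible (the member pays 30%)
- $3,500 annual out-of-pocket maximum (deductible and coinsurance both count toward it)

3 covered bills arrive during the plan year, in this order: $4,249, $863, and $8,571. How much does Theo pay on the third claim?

$1,143.20

#1 ($4,249): deductible takes $1,176, $3,073 remains; coinsurance $3,073 × 30% = $921.90. Member owes $2,097.90 (running OOP $2,097.90).
#2 ($863): deductible already satisfied, so member's share is 30% × $863 = $258.90. Member pays $258.90; OOP now $2,356.80.
#3 ($8,571): 30% coinsurance on $8,571 = $2,571.30. Adding that to $2,356.80 gives $4,928.10, past the $3,500 cap; member pays only $3,500 − $2,356.80 = $1,143.20.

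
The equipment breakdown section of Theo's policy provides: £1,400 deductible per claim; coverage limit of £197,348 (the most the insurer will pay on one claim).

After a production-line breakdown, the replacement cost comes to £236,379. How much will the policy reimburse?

Subtract the deductible: £236,379 − £1,400 = £234,979.
Since £234,979 > £197,348, the payout is capped at £197,348.

£197,348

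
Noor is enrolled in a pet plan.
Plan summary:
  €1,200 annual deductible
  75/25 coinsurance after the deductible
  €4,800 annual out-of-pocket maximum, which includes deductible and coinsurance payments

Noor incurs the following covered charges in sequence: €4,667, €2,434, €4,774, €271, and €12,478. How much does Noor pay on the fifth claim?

#1 (€4,667): deductible takes €1,200, €3,467 remains; coinsurance €3,467 × 25% = €866.75. Owner owes €2,066.75 (running OOP €2,066.75).
#2 (€2,434): deductible already satisfied, so owner's share is 25% × €2,434 = €608.50. Owner owes €608.50 (running OOP €2,675.25).
#3 (€4,774): 25% coinsurance on €4,774 = €1,193.50. Owner owes €1,193.50 (running OOP €3,868.75).
#4 (€271): 25% coinsurance on €271 = €67.75. Cost to owner: €67.75. OOP to date €3,936.50.
#5 (€12,478): deductible already satisfied, so owner's share is 25% × €12,478 = €3,119.50. OOP would hit €7,056 > €4,800, so the cap limits the owner to €4,800 − €3,936.50 = €863.50.

€863.50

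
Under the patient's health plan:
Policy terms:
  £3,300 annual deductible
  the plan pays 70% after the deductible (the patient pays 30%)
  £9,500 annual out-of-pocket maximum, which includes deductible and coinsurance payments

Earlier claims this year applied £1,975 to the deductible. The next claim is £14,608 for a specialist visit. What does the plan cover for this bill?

£9,298.10

£1,975 of the £3,300 deductible is already met, leaving £1,325.
That leaves £14,608 − £1,325 = £13,283 for coinsurance.
Patient's 30% share of £13,283 is £3,984.90.
So the patient owes £1,325 + £3,984.90 = £5,309.90 before any cap.
Year-to-date out-of-pocket becomes £1,975 + £5,309.90 = £7,284.90, still under the £9,500 maximum, so no cap applies.
The insurer covers the remainder: £14,608 − £5,309.90 = £9,298.10.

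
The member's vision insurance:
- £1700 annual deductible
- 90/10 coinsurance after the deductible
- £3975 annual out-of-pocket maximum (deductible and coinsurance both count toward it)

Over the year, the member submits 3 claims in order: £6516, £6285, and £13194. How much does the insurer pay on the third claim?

£12029.10

Claim 1 — £6516: £1700 finishes the deductible; £4816 goes to coinsurance; 10% of £4816 = £481.60. Cost to member: £2181.60. OOP to date £2181.60. Plan pays £6516 − £2181.60 = £4334.40.
Claim 2 — £6285: 10% coinsurance on £6285 = £628.50. Member pays £628.50; OOP now £2810.10. Plan pays £6285 − £628.50 = £5656.50.
Claim 3 — £13194: deductible already satisfied, so member's share is 10% × £13194 = £1319.40. That would push OOP to £4129.50, over the £3975 cap, so member pays £3975 − £2810.10 = £1164.90. Plan pays £13194 − £1164.90 = £12029.10.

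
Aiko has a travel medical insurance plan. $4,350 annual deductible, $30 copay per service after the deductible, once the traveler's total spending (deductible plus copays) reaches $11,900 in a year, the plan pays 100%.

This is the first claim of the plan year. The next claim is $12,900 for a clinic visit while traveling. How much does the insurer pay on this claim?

$8,520

Nothing has been paid toward the $4,350 deductible, so the first $4,350 of this charge is applied there.
The remaining $8,550 (= $12,900 − $4,350) moves to the copay.
Copay on this service: $30.
So the traveler owes $4,350 + $30 = $4,380 before any cap.
Total out-of-pocket so far would be $0 + $4,380 = $4,380, below the $11,900 cap — no reduction.
The plan picks up $12,900 − $4,380 = $8,520.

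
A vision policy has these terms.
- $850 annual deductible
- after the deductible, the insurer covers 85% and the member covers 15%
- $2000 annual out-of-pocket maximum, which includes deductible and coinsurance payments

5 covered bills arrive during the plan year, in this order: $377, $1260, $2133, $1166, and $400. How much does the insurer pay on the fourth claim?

$991.10

Claim 1 — $377: entire amount goes to the deductible. Cost to member: $377. OOP to date $377. Insurer: $377 − $377 = $0.
Claim 2 — $1260: deductible takes $473, $787 remains; 15% of $787 = $118.05. Member owes $591.05 (running OOP $968.05). Plan pays $1260 − $591.05 = $668.95.
Claim 3 — $2133: 15% coinsurance on $2133 = $319.95. Member owes $319.95 (running OOP $1288). Plan pays $2133 − $319.95 = $1813.05.
Claim 4 — $1166: deductible already satisfied, so member's share is 15% × $1166 = $174.90. Cost to member: $174.90. OOP to date $1462.90. Insurer: $1166 − $174.90 = $991.10.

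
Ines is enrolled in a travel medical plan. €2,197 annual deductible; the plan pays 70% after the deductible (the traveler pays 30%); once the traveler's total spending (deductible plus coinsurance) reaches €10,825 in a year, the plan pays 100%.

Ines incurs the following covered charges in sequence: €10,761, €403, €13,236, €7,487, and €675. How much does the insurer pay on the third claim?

Bill 1, €10,761: deductible takes €2,197, €8,564 remains; traveler's 30% is €2,569.20. Cost to traveler: €4,766.20. OOP to date €4,766.20. Plan pays €10,761 − €4,766.20 = €5,994.80.
Bill 2, €403: 30% coinsurance on €403 = €120.90. Cost to traveler: €120.90. OOP to date €4,887.10. Insurer: €403 − €120.90 = €282.10.
Bill 3, €13,236: 30% coinsurance on €13,236 = €3,970.80. Traveler pays €3,970.80; OOP now €8,857.90. Insurer: €13,236 − €3,970.80 = €9,265.20.

€9,265.20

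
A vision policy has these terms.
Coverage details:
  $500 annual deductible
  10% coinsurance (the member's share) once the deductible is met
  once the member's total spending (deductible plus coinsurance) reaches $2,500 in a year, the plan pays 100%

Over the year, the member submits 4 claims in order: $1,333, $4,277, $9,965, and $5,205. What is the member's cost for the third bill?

#1 ($1,333): $500 to deductible, leaving $833; coinsurance $833 × 10% = $83.30. Cost to member: $583.30. OOP to date $583.30.
#2 ($4,277): deductible met; 10% of $4,277 = $427.70. Member owes $427.70 (running OOP $1,011).
#3 ($9,965): 10% coinsurance on $9,965 = $996.50. Cost to member: $996.50. OOP to date $2,007.50.

$996.50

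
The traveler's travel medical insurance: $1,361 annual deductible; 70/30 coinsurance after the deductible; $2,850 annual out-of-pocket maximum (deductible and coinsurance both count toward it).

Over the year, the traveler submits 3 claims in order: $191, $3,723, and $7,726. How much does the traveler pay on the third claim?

$723.10

Claim 1 — $191: all of it applies to the deductible. Traveler owes $191 (running OOP $191).
Claim 2 — $3,723: $1,170 to deductible, leaving $2,553; coinsurance $2,553 × 30% = $765.90. Traveler owes $1,935.90 (running OOP $2,126.90).
Claim 3 — $7,726: deductible met; 30% of $7,726 = $2,317.80. OOP would hit $4,444.70 > $2,850, so the cap limits the traveler to $2,850 − $2,126.90 = $723.10.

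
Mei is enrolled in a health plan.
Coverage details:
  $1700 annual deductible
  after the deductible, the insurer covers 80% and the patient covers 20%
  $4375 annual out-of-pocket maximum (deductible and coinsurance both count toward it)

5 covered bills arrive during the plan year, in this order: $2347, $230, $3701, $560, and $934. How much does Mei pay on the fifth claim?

Claim 1 ($2347): deductible takes $1700, $647 remains; coinsurance $647 × 20% = $129.40. Patient owes $1829.40 (running OOP $1829.40).
Claim 2 ($230): deductible already satisfied, so patient's share is 20% × $230 = $46. Patient owes $46 (running OOP $1875.40).
Claim 3 ($3701): deductible met; 20% of $3701 = $740.20. Patient pays $740.20; OOP now $2615.60.
Claim 4 ($560): 20% coinsurance on $560 = $112. Patient owes $112 (running OOP $2727.60).
Claim 5 ($934): deductible met; 20% of $934 = $186.80. Patient owes $186.80 (running OOP $2914.40).

$186.80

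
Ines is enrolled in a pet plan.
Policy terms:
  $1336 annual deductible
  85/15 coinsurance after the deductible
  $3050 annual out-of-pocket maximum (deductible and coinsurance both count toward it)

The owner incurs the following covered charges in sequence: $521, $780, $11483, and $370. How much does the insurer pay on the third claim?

$9734

Claim 1 — $521: fully absorbed by the deductible. Owner owes $521 (running OOP $521). Plan pays $521 − $521 = $0.
Claim 2 — $780: entire amount goes to the deductible. Owner owes $780 (running OOP $1301). Plan pays $780 − $780 = $0.
Claim 3 — $11483: deductible takes $35, $11448 remains; owner's 15% is $1717.20. Claim cost before the cap: $35 + $1717.20 = $1752.20. That would push OOP to $3053.20, over the $3050 cap, so owner pays $3050 − $1301 = $1749. Plan pays $11483 − $1749 = $9734.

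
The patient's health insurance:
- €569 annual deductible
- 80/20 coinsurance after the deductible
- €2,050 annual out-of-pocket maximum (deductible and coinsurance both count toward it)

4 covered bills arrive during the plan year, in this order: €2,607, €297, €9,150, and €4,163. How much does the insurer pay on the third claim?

Claim 1 — €2,607: €569 finishes the deductible; €2,038 goes to coinsurance; coinsurance €2,038 × 20% = €407.60. Cost to patient: €976.60. OOP to date €976.60. Plan pays €2,607 − €976.60 = €1,630.40.
Claim 2 — €297: deductible met; 20% of €297 = €59.40. Patient pays €59.40; OOP now €1,036. Insurer: €297 − €59.40 = €237.60.
Claim 3 — €9,150: 20% coinsurance on €9,150 = €1,830. That would push OOP to €2,866, over the €2,050 cap, so patient pays €2,050 − €1,036 = €1,014. Plan pays €9,150 − €1,014 = €8,136.

€8,136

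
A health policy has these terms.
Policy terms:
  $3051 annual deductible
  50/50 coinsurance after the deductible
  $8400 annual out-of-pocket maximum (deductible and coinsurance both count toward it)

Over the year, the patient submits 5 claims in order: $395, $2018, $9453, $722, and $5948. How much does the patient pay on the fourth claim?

$361

Claim 1 — $395: entire amount goes to the deductible. Patient pays $395; OOP now $395.
Claim 2 — $2018: all of it applies to the deductible. Patient pays $2018; OOP now $2413.
Claim 3 — $9453: $638 to deductible, leaving $8815; 50% of $8815 = $4407.50. Cost to patient: $5045.50. OOP to date $7458.50.
Claim 4 — $722: deductible already satisfied, so patient's share is 50% × $722 = $361. Cost to patient: $361. OOP to date $7819.50.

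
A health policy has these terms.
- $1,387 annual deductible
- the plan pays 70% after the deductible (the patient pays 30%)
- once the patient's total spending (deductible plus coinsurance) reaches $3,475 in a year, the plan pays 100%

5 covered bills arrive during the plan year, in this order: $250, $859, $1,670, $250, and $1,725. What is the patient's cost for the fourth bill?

$75

#1 ($250): entire amount goes to the deductible. Cost to patient: $250. OOP to date $250.
#2 ($859): all of it applies to the deductible. Cost to patient: $859. OOP to date $1,109.
#3 ($1,670): $278 to deductible, leaving $1,392; 30% of $1,392 = $417.60. Patient owes $695.60 (running OOP $1,804.60).
#4 ($250): deductible already satisfied, so patient's share is 30% × $250 = $75. Patient pays $75; OOP now $1,879.60.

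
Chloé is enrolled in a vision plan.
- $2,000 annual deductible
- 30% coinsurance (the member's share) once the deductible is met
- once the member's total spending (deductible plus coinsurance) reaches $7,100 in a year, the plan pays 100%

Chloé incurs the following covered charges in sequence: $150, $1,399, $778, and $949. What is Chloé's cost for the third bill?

$549.10

#1 ($150): all of it applies to the deductible. Member pays $150; OOP now $150.
#2 ($1,399): fully absorbed by the deductible. Cost to member: $1,399. OOP to date $1,549.
#3 ($778): deductible takes $451, $327 remains; 30% of $327 = $98.10. Member pays $549.10; OOP now $2,098.10.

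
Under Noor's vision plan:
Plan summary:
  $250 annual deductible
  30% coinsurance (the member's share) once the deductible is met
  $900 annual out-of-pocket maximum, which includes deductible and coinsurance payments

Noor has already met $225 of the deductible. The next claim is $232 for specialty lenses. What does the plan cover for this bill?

$225 of the $250 deductible is already met, leaving $25.
That leaves $232 − $25 = $207 for coinsurance.
Member's 30% share of $207 is $62.10.
That puts the member's cost at $25 + $62.10 = $87.10 before any cap.
Year-to-date out-of-pocket becomes $225 + $87.10 = $312.10, still under the $900 maximum, so no cap applies.
Insurer pays the balance: $232 − $87.10 = $144.90.

$144.90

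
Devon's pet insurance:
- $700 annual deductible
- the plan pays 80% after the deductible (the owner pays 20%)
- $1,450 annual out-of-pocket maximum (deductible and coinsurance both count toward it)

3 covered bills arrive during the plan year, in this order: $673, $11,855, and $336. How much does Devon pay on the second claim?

$777

Claim 1 — $673: all of it applies to the deductible. Owner pays $673; OOP now $673.
Claim 2 — $11,855: $27 finishes the deductible; $11,828 goes to coinsurance; coinsurance $11,828 × 20% = $2,365.60. Together that's $27 + $2,365.60 = $2,392.60. OOP would hit $3,065.60 > $1,450, so the cap limits the owner to $1,450 − $673 = $777.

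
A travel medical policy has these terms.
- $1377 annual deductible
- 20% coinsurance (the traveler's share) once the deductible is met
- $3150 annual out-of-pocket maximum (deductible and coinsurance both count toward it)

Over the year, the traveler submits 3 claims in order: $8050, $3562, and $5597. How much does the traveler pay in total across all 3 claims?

#1 ($8050): $1377 to deductible, leaving $6673; 20% of $6673 = $1334.60. Cost to traveler: $2711.60. OOP to date $2711.60.
#2 ($3562): 20% coinsurance on $3562 = $712.40. That would push OOP to $3424, over the $3150 cap, so traveler pays $3150 − $2711.60 = $438.40.
#3 ($5597): deductible met; 20% of $5597 = $1119.40. Adding that to $3150 gives $4269.40, past the $3150 cap; traveler pays only $3150 − $3150 = $0.
Total paid by the traveler: $2711.60 + $438.40 + $0 = $3150.

$3150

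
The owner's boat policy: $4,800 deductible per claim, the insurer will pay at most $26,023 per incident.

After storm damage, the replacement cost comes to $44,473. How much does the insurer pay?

After the deductible, $44,473 − $4,800 = $39,673 remains.
The $26,023 per-incident cap binds; insurer pays $26,023.

$26,023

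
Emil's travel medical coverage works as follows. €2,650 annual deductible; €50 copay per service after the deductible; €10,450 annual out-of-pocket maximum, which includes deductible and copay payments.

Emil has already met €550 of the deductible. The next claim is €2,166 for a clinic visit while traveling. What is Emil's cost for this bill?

€2,150

€550 of the €2,650 deductible is already met, leaving €2,100.
The remaining €66 (= €2,166 − €2,100) moves to the copay.
Copay on this service: €50.
Traveler responsibility before any cap: €2,100 + €50 = €2,150.
Cumulative spending €550 + €2,150 = €2,700 stays under the €10,450 maximum.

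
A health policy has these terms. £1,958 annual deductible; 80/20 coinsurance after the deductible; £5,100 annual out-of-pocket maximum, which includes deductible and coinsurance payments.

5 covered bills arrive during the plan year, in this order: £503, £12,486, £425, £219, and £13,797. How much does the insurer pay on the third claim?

£340

Bill 1, £503: entire amount goes to the deductible. Patient owes £503 (running OOP £503). Insurer: £503 − £503 = £0.
Bill 2, £12,486: £1,455 finishes the deductible; £11,031 goes to coinsurance; coinsurance £11,031 × 20% = £2,206.20. Patient owes £3,661.20 (running OOP £4,164.20). Insurer: £12,486 − £3,661.20 = £8,824.80.
Bill 3, £425: 20% coinsurance on £425 = £85. Patient pays £85; OOP now £4,249.20. Insurer: £425 − £85 = £340.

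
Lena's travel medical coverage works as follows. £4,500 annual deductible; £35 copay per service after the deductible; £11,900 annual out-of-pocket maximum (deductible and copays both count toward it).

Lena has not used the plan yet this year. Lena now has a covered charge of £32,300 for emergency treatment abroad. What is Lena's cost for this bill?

£4,535

Deductible not yet touched, so the first £4,500 of the bill goes to the deductible.
The remaining £27,800 (= £32,300 − £4,500) moves to the copay.
Copay on this service: £35.
Traveler responsibility before any cap: £4,500 + £35 = £4,535.
Year-to-date out-of-pocket becomes £0 + £4,535 = £4,535, still under the £11,900 maximum, so no cap applies.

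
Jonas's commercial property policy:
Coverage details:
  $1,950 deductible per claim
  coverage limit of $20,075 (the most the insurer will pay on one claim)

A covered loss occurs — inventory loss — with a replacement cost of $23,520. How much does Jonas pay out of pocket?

Less the $1,950 deductible: $23,520 − $1,950 = $21,570.
$21,570 exceeds the $20,075 limit, so the insurer pays the limit: $20,075.
Business's share is the uncovered remainder: $23,520 − $20,075 = $3,445.

$3,445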